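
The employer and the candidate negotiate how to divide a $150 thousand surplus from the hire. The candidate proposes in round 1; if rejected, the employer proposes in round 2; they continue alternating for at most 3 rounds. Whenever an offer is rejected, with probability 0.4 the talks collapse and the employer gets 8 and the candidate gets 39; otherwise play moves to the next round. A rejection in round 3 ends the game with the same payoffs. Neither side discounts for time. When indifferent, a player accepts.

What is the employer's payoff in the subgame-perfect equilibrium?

32.72

Round 3 (the candidate proposes): the employer gets 8 if talks fail, so the candidate offers 8 and keeps 142.
Round 2 (the employer proposes): rejecting gives the candidate an expected 0.6 × 142 + 0.4 × 39 = 100.8. The employer offers 100.8 and keeps 150 − 100.8 = 49.2.
Round 1 (the candidate proposes): rejecting gives the employer an expected 0.6 × 49.2 + 0.4 × 8 = 32.72. The candidate offers 32.72 and keeps 150 − 32.72 = 117.28.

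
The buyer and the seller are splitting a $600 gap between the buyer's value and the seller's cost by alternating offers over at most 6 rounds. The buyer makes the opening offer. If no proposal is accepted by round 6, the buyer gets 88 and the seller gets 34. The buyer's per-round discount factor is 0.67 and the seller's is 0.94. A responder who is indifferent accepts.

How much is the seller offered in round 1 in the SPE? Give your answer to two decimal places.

494.24

Solve by backward induction from round 6.
Round 6 (the seller proposes): the buyer gets 88 if talks fail, so the seller offers 88 and keeps 512.
Round 5 (the buyer proposes): the seller can get 512 next round, worth 0.94 × 512 = 481.28 now, so the buyer offers 481.28, keeping 118.72.
Round 4 (the seller proposes): the buyer can get 118.72 next round, worth 0.67 × 118.72 = 79.5424 now. The seller offers 79.5424 and keeps 600 − 79.5424 = 520.4576.
Round 3 (the buyer proposes): the seller can get 520.4576 next round, worth 0.94 × 520.4576 = 489.230144 now; the buyer offers that and keeps 110.769856.
Round 2 (the seller proposes): the buyer can get 110.769856 next round, worth 0.67 × 110.769856 = 74.21580352 now. The seller offers 74.21580352 and keeps 600 − 74.21580352 = 525.78419648.
Round 1 (the buyer proposes): the seller can get 525.78419648 next round, worth 0.94 × 525.78419648 = 494.2371446912 now, so the buyer offers 494.2371446912, keeping 105.7628553088.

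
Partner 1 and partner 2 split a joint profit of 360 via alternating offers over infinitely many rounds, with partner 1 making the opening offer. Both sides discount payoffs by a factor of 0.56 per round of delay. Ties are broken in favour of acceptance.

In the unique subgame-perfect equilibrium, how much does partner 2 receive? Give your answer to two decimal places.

129.23

When partner 1 proposes, partner 2 accepts any offer worth at least 0.56 times what partner 2 would get by proposing next round; and vice versa.
This gives x = 360 − 0.56y and y = 360 − 0.56x, where x and y are each side's share when it proposes.
Hence (1 − 0.56·0.56)x = 360(1 − 0.56), i.e. 0.6864·x = 158.4.
x ≈ 230.7692; partner 2's share is 360 − x ≈ 129.2308.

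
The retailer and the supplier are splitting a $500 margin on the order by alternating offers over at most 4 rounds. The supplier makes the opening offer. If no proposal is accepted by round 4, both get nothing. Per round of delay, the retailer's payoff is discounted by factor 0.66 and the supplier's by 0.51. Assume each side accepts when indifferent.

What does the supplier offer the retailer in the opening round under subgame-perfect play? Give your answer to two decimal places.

Round 4 (the retailer proposes): rejection yields 0 for the supplier; the retailer offers 0 and keeps 500.
Round 3 (the supplier proposes): the retailer can get 500 next round, worth 0.66 × 500 = 330 now; the supplier offers that and keeps 170.
Round 2 (the retailer proposes): the supplier can get 170 next round, worth 0.51 × 170 = 86.7 now. The retailer offers 86.7 and keeps 500 − 86.7 = 413.3.
Round 1 (the supplier proposes): the retailer can get 413.3 next round, worth 0.66 × 413.3 = 272.778 now. The supplier offers 272.778 and keeps 500 − 272.778 = 227.222.

272.78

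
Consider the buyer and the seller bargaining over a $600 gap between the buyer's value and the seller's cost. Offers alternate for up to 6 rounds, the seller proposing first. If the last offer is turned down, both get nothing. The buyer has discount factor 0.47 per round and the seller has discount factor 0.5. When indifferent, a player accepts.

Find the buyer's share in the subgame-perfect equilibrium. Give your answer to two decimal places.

189.71

Solve by backward induction from round 6.
Round 6 (the buyer proposes): rejection yields 0 for the seller; the buyer offers 0 and keeps 600.
Round 5 (the seller proposes): the buyer can get 600 next round, worth 0.47 × 600 = 282 now, so the seller offers 282, keeping 318.
Round 4 (the buyer proposes): the seller can get 318 next round, worth 0.5 × 318 = 159 now, so the buyer offers 159, keeping 441.
Round 3 (the seller proposes): the buyer can get 441 next round, worth 0.47 × 441 = 207.27 now, so the seller offers 207.27, keeping 392.73.
Round 2 (the buyer proposes): the seller can get 392.73 next round, worth 0.5 × 392.73 = 196.365 now; the buyer offers that and keeps 403.635.
Round 1 (the seller proposes): the buyer can get 403.635 next round, worth 0.47 × 403.635 = 189.70845 now, so the seller offers 189.70845, keeping 410.29155.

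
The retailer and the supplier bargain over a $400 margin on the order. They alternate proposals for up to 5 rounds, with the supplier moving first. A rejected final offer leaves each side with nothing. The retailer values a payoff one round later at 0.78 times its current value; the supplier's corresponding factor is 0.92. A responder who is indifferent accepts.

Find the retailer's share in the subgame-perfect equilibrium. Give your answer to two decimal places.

Solve by backward induction from round 5.
Round 5 (the supplier proposes): rejection yields 0 for the retailer; the supplier offers 0 and keeps 400.
Round 4 (the retailer proposes): the supplier can get 400 next round, worth 0.92 × 400 = 368 now; the retailer offers that and keeps 32.
Round 3 (the supplier proposes): the retailer can get 32 next round, worth 0.78 × 32 = 24.96 now. The supplier offers 24.96 and keeps 400 − 24.96 = 375.04.
Round 2 (the retailer proposes): the supplier can get 375.04 next round, worth 0.92 × 375.04 = 345.0368 now; the retailer offers that and keeps 54.9632.
Round 1 (the supplier proposes): the retailer can get 54.9632 next round, worth 0.78 × 54.9632 = 42.871296 now; the supplier offers that and keeps 357.128704.

42.87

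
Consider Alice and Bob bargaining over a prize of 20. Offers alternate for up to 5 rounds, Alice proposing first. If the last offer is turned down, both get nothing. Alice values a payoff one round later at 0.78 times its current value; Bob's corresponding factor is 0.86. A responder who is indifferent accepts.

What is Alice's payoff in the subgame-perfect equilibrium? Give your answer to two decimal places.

13.68

Round 5 (Alice proposes): Bob will accept anything ≥ 0, so Alice offers 0 and keeps 20.
Round 4 (Bob proposes): Alice can get 20 next round, worth 0.78 × 20 = 15.6 now; Bob offers that and keeps 4.4.
Round 3 (Alice proposes): Bob can get 4.4 next round, worth 0.86 × 4.4 = 3.784 now, so Alice offers 3.784, keeping 16.216.
Round 2 (Bob proposes): Alice can get 16.216 next round, worth 0.78 × 16.216 = 12.64848 now. Bob offers 12.64848 and keeps 20 − 12.64848 = 7.35152.
Round 1 (Alice proposes): Bob can get 7.35152 next round, worth 0.86 × 7.35152 = 6.3223072 now; Alice offers that and keeps 13.6776928.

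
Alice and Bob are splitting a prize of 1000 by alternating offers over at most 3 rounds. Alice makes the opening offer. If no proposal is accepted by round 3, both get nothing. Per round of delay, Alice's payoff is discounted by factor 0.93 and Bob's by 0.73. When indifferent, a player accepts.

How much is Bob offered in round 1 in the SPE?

Round 3 (Alice proposes): Bob will accept anything ≥ 0, so Alice offers 0 and keeps 1000.
Round 2 (Bob proposes): Alice can get 1000 next round, worth 0.93 × 1000 = 930 now. Bob offers 930 and keeps 1000 − 930 = 70.
Round 1 (Alice proposes): Bob can get 70 next round, worth 0.73 × 70 = 51.1 now, so Alice offers 51.1, keeping 948.9.

51.1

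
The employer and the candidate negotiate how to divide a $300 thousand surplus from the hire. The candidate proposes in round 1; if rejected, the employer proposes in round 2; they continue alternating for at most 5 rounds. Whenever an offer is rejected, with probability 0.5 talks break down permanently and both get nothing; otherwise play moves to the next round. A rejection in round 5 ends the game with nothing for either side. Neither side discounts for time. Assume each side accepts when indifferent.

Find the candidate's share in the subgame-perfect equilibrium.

206.25

Round 5 (the candidate proposes): the employer will accept anything ≥ 0, so the candidate offers 0 and keeps 300.
Round 4 (the employer proposes): rejecting gives the candidate an expected 0.5 × 300 = 150; the employer offers that and keeps 150.
Round 3 (the candidate proposes): rejecting gives the employer an expected 0.5 × 150 = 75; the candidate offers that and keeps 225.
Round 2 (the employer proposes): rejecting gives the candidate an expected 0.5 × 225 = 112.5. The employer offers 112.5 and keeps 300 − 112.5 = 187.5.
Round 1 (the candidate proposes): rejecting gives the employer an expected 0.5 × 187.5 = 93.75. The candidate offers 93.75 and keeps 300 − 93.75 = 206.25.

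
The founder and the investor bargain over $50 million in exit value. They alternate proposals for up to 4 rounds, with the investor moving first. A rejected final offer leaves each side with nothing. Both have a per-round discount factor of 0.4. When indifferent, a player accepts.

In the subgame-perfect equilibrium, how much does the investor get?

34.8

Round 4 (the founder proposes): the investor will accept anything ≥ 0, so the founder offers 0 and keeps 50.
Round 3 (the investor proposes): the founder can get 50 next round, worth 0.4 × 50 = 20 now; the investor offers that and keeps 30.
Round 2 (the founder proposes): the investor can get 30 next round, worth 0.4 × 30 = 12 now; the founder offers that and keeps 38.
Round 1 (the investor proposes): the founder can get 38 next round, worth 0.4 × 38 = 15.2 now. The investor offers 15.2 and keeps 50 − 15.2 = 34.8.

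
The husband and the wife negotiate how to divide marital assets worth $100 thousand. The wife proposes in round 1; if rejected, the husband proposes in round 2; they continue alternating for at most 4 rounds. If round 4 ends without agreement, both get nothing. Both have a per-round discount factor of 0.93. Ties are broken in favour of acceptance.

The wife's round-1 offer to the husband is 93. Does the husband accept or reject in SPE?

Round 4 (the husband proposes): the wife will accept anything ≥ 0, so the husband offers 0 and keeps 100.
Round 3 (the wife proposes): the husband can get 100 next round, worth 0.93 × 100 = 93 now. The wife offers 93 and keeps 100 − 93 = 7.
Round 2 (the husband proposes): the wife can get 7 next round, worth 0.93 × 7 = 6.51 now. The husband offers 6.51 and keeps 100 − 6.51 = 93.49.
So by rejecting in round 1, the husband gets 93.49 next round, worth 0.93 × 93.49 = 86.9457 now.
Offer 93 ≥ 86.9457, so the husband accepts.

Accept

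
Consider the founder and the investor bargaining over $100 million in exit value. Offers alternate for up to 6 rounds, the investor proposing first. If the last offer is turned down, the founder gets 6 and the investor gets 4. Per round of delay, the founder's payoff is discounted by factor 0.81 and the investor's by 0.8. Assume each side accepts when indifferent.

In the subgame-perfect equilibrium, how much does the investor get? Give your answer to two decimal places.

Round 6 (the founder proposes): the investor gets 4 if talks fail, so the founder offers 4 and keeps 96.
Round 5 (the investor proposes): the founder can get 96 next round, worth 0.81 × 96 = 77.76 now; the investor offers that and keeps 22.24.
Round 4 (the founder proposes): the investor can get 22.24 next round, worth 0.8 × 22.24 = 17.792 now. The founder offers 17.792 and keeps 100 − 17.792 = 82.208.
Round 3 (the investor proposes): the founder can get 82.208 next round, worth 0.81 × 82.208 = 66.58848 now, so the investor offers 66.58848, keeping 33.41152.
Round 2 (the founder proposes): the investor can get 33.41152 next round, worth 0.8 × 33.41152 = 26.729216 now. The founder offers 26.729216 and keeps 100 − 26.729216 = 73.270784.
Round 1 (the investor proposes): the founder can get 73.270784 next round, worth 0.81 × 73.270784 = 59.34933504 now; the investor offers that and keeps 40.65066496.

40.65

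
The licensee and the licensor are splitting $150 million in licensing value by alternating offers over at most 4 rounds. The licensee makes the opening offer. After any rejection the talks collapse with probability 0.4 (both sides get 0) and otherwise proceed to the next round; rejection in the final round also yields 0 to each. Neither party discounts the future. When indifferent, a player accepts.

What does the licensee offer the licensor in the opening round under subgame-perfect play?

Round 4 (the licensor proposes): the licensee will accept anything ≥ 0, so the licensor offers 0 and keeps 150.
Round 3 (the licensee proposes): rejecting gives the licensor an expected 0.6 × 150 = 90; the licensee offers that and keeps 60.
Round 2 (the licensor proposes): rejecting gives the licensee an expected 0.6 × 60 = 36; the licensor offers that and keeps 114.
Round 1 (the licensee proposes): rejecting gives the licensor an expected 0.6 × 114 = 68.4. The licensee offers 68.4 and keeps 150 − 68.4 = 81.6.

68.4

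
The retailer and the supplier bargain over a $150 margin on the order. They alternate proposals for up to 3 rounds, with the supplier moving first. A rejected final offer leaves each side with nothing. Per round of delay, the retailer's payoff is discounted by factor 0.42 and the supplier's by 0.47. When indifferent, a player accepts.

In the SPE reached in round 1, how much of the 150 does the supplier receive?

116.61

Round 3 (the supplier proposes): the retailer will accept anything ≥ 0, so the supplier offers 0 and keeps 150.
Round 2 (the retailer proposes): the supplier can get 150 next round, worth 0.47 × 150 = 70.5 now. The retailer offers 70.5 and keeps 150 − 70.5 = 79.5.
Round 1 (the supplier proposes): the retailer can get 79.5 next round, worth 0.42 × 79.5 = 33.39 now, so the supplier offers 33.39, keeping 116.61.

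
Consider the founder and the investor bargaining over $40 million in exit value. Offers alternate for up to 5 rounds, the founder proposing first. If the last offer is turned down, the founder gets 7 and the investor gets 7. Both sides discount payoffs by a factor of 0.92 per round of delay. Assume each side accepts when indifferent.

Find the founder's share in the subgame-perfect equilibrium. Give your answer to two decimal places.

Round 5 (the founder proposes): the investor gets 7 if talks fail, so the founder offers 7 and keeps 33.
Round 4 (the investor proposes): the founder can get 33 next round, worth 0.92 × 33 = 30.36 now; the investor offers that and keeps 9.64.
Round 3 (the founder proposes): the investor can get 9.64 next round, worth 0.92 × 9.64 = 8.8688 now. The founder offers 8.8688 and keeps 40 − 8.8688 = 31.1312.
Round 2 (the investor proposes): the founder can get 31.1312 next round, worth 0.92 × 31.1312 = 28.640704 now; the investor offers that and keeps 11.359296.
Round 1 (the founder proposes): the investor can get 11.359296 next round, worth 0.92 × 11.359296 = 10.45055232 now, so the founder offers 10.45055232, keeping 29.54944768.

29.55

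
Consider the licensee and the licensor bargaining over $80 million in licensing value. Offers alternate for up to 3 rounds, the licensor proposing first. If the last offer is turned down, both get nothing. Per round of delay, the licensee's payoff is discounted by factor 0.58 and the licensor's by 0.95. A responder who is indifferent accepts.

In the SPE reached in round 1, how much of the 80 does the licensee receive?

2.32

Round 3 (the licensor proposes): the licensee will accept anything ≥ 0, so the licensor offers 0 and keeps 80.
Round 2 (the licensee proposes): the licensor can get 80 next round, worth 0.95 × 80 = 76 now; the licensee offers that and keeps 4.
Round 1 (the licensor proposes): the licensee can get 4 next round, worth 0.58 × 4 = 2.32 now, so the licensor offers 2.32, keeping 77.68.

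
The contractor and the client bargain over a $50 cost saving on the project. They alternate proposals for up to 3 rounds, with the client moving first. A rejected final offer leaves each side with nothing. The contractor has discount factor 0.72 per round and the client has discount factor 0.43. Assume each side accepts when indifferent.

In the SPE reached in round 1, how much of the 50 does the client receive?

29.48

Round 3 (the client proposes): rejection yields 0 for the contractor; the client offers 0 and keeps 50.
Round 2 (the contractor proposes): the client can get 50 next round, worth 0.43 × 50 = 21.5 now; the contractor offers that and keeps 28.5.
Round 1 (the client proposes): the contractor can get 28.5 next round, worth 0.72 × 28.5 = 20.52 now. The client offers 20.52 and keeps 50 − 20.52 = 29.48.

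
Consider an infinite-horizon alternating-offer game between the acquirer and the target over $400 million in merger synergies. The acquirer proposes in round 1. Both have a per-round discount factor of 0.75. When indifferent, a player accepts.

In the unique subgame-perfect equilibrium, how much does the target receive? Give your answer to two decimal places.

Let x be the acquirer's share when the acquirer proposes and y be the target's share when the target proposes.
The target accepts iff offered ≥ 0.75·y, so x = 400 − 0.75y. Symmetrically y = 400 − 0.75x.
Substituting: x = 400 − 0.75(400 − 0.75x), giving x(1 − 0.75·0.75) = 400(1 − 0.75).
So x = 400 × 0.25 / 0.4375 ≈ 228.5714, and the target receives 400 − x ≈ 171.4286.

171.43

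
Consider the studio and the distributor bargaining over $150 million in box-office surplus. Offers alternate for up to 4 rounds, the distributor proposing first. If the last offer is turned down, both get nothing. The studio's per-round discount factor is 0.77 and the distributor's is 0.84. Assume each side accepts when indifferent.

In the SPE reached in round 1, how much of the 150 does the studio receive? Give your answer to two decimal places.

Round 4 (the studio proposes): the distributor will accept anything ≥ 0, so the studio offers 0 and keeps 150.
Round 3 (the distributor proposes): the studio can get 150 next round, worth 0.77 × 150 = 115.5 now; the distributor offers that and keeps 34.5.
Round 2 (the studio proposes): the distributor can get 34.5 next round, worth 0.84 × 34.5 = 28.98 now. The studio offers 28.98 and keeps 150 − 28.98 = 121.02.
Round 1 (the distributor proposes): the studio can get 121.02 next round, worth 0.77 × 121.02 = 93.1854 now, so the distributor offers 93.1854, keeping 56.8146.

93.19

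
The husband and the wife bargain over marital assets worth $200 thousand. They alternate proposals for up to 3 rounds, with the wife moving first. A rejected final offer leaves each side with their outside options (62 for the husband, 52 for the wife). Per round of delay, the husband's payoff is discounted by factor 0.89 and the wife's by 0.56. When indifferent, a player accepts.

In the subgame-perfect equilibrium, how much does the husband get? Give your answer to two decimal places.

109.22

Round 3 (the wife proposes): the husband gets 62 if talks fail, so the wife offers 62 and keeps 138.
Round 2 (the husband proposes): the wife can get 138 next round, worth 0.56 × 138 = 77.28 now, so the husband offers 77.28, keeping 122.72.
Round 1 (the wife proposes): the husband can get 122.72 next round, worth 0.89 × 122.72 = 109.2208 now. The wife offers 109.2208 and keeps 200 − 109.2208 = 90.7792.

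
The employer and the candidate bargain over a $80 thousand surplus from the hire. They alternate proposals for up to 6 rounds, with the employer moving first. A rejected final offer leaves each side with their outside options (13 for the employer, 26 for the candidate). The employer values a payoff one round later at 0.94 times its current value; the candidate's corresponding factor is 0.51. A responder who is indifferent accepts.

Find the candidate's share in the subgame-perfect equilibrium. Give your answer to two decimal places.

Solve by backward induction from round 6.
Round 6 (the candidate proposes): the employer gets 13 if talks fail, so the candidate offers 13 and keeps 67.
Round 5 (the employer proposes): the candidate can get 67 next round, worth 0.51 × 67 = 34.17 now, so the employer offers 34.17, keeping 45.83.
Round 4 (the candidate proposes): the employer can get 45.83 next round, worth 0.94 × 45.83 = 43.0802 now, so the candidate offers 43.0802, keeping 36.9198.
Round 3 (the employer proposes): the candidate can get 36.9198 next round, worth 0.51 × 36.9198 = 18.829098 now. The employer offers 18.829098 and keeps 80 − 18.829098 = 61.170902.
Round 2 (the candidate proposes): the employer can get 61.170902 next round, worth 0.94 × 61.170902 = 57.50064788 now. The candidate offers 57.50064788 and keeps 80 − 57.50064788 = 22.49935212.
Round 1 (the employer proposes): the candidate can get 22.49935212 next round, worth 0.51 × 22.49935212 = 11.4746695812 now. The employer offers 11.4746695812 and keeps 80 − 11.4746695812 = 68.5253304188.

11.47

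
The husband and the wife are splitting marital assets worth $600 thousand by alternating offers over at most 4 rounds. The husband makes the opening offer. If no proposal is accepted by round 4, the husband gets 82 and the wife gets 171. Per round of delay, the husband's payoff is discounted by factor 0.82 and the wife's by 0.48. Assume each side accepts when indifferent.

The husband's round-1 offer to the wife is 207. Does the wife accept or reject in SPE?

Work out the wife's continuation value if the offer is rejected.
Round 4 (the wife proposes): the husband gets 82 if talks fail, so the wife offers 82 and keeps 518.
Round 3 (the husband proposes): the wife can get 518 next round, worth 0.48 × 518 = 248.64 now; the husband offers that and keeps 351.36.
Round 2 (the wife proposes): the husband can get 351.36 next round, worth 0.82 × 351.36 = 288.1152 now; the wife offers that and keeps 311.8848.
So by rejecting in round 1, the wife gets 311.8848 next round, worth 0.48 × 311.8848 = 149.704704 now.
Offer 207 ≥ 149.704704, so the wife accepts.

Accept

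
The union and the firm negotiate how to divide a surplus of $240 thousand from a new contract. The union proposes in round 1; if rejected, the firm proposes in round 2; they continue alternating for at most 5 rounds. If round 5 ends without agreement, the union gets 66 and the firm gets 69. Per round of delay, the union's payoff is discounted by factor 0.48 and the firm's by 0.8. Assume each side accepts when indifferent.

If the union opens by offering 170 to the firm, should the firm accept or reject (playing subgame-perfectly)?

Accept

Round 5 (the union proposes): the firm gets 69 if talks fail, so the union offers 69 and keeps 171.
Round 4 (the firm proposes): the union can get 171 next round, worth 0.48 × 171 = 82.08 now; the firm offers that and keeps 157.92.
Round 3 (the union proposes): the firm can get 157.92 next round, worth 0.8 × 157.92 = 126.336 now; the union offers that and keeps 113.664.
Round 2 (the firm proposes): the union can get 113.664 next round, worth 0.48 × 113.664 = 54.55872 now, so the firm offers 54.55872, keeping 185.44128.
So by rejecting in round 1, the firm gets 185.44128 next round, worth 0.8 × 185.44128 = 148.353024 now.
Offer 170 ≥ 148.353024, so the firm accepts.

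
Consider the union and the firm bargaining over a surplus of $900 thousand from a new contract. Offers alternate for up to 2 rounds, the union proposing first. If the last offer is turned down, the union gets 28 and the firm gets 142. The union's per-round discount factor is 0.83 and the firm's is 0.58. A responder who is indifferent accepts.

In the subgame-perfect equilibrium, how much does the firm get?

505.76

Round 2 (the firm proposes): the union gets 28 if talks fail, so the firm offers 28 and keeps 872.
Round 1 (the union proposes): the firm can get 872 next round, worth 0.58 × 872 = 505.76 now. The union offers 505.76 and keeps 900 − 505.76 = 394.24.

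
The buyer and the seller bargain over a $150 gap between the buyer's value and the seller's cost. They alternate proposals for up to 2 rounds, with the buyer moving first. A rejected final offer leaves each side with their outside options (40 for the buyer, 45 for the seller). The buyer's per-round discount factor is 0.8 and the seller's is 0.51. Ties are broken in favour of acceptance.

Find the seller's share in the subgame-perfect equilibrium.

Solve by backward induction from round 2.
Round 2 (the seller proposes): the buyer gets 40 if talks fail, so the seller offers 40 and keeps 110.
Round 1 (the buyer proposes): the seller can get 110 next round, worth 0.51 × 110 = 56.1 now. The buyer offers 56.1 and keeps 150 − 56.1 = 93.9.

56.1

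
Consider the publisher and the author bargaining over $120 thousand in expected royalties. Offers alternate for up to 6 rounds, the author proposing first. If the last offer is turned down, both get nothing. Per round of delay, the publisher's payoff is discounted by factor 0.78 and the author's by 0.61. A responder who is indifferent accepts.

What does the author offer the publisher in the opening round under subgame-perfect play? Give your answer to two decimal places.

By backward induction:
Round 6 (the publisher proposes): the author will accept anything ≥ 0, so the publisher offers 0 and keeps 120.
Round 5 (the author proposes): the publisher can get 120 next round, worth 0.78 × 120 = 93.6 now, so the author offers 93.6, keeping 26.4.
Round 4 (the publisher proposes): the author can get 26.4 next round, worth 0.61 × 26.4 = 16.104 now. The publisher offers 16.104 and keeps 120 − 16.104 = 103.896.
Round 3 (the author proposes): the publisher can get 103.896 next round, worth 0.78 × 103.896 = 81.03888 now, so the author offers 81.03888, keeping 38.96112.
Round 2 (the publisher proposes): the author can get 38.96112 next round, worth 0.61 × 38.96112 = 23.7662832 now; the publisher offers that and keeps 96.2337168.
Round 1 (the author proposes): the publisher can get 96.2337168 next round, worth 0.78 × 96.2337168 = 75.062299104 now, so the author offers 75.062299104, keeping 44.937700896.

75.06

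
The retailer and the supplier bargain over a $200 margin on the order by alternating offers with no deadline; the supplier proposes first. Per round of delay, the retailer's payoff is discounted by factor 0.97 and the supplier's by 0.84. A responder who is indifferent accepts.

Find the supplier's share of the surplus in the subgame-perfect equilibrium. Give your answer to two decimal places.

32.40

In a stationary SPE each proposer offers the other exactly their discounted continuation value.
If the supplier keeps x when proposing and the retailer keeps y when proposing, then x = 200 − 0.97y and y = 200 − 0.84x.
Solving: x = 200(1 − 0.97) / (1 − 0.84·0.97) = 6 / 0.1852 ≈ 32.3974.
The retailer gets 200 − 32.3974 ≈ 167.6026.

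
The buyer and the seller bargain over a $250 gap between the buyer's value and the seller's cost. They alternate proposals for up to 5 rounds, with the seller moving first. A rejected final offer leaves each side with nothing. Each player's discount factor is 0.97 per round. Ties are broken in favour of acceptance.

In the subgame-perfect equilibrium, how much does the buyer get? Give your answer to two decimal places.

Round 5 (the seller proposes): rejection yields 0 for the buyer; the seller offers 0 and keeps 250.
Round 4 (the buyer proposes): the seller can get 250 next round, worth 0.97 × 250 = 242.5 now, so the buyer offers 242.5, keeping 7.5.
Round 3 (the seller proposes): the buyer can get 7.5 next round, worth 0.97 × 7.5 = 7.275 now; the seller offers that and keeps 242.725.
Round 2 (the buyer proposes): the seller can get 242.725 next round, worth 0.97 × 242.725 = 235.44325 now, so the buyer offers 235.44325, keeping 14.55675.
Round 1 (the seller proposes): the buyer can get 14.55675 next round, worth 0.97 × 14.55675 = 14.1200475 now; the seller offers that and keeps 235.8799525.

14.12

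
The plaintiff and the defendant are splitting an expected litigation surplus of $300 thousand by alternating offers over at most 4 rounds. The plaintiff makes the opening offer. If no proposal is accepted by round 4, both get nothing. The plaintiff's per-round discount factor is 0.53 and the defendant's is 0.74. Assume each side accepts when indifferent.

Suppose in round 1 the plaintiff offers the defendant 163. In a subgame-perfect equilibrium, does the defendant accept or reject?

Round 4 (the defendant proposes): the plaintiff will accept anything ≥ 0, so the defendant offers 0 and keeps 300.
Round 3 (the plaintiff proposes): the defendant can get 300 next round, worth 0.74 × 300 = 222 now; the plaintiff offers that and keeps 78.
Round 2 (the defendant proposes): the plaintiff can get 78 next round, worth 0.53 × 78 = 41.34 now. The defendant offers 41.34 and keeps 300 − 41.34 = 258.66.
So by rejecting in round 1, the defendant gets 258.66 next round, worth 0.74 × 258.66 = 191.4084 now.
Offer 163 < 191.4084, so the defendant rejects.

Reject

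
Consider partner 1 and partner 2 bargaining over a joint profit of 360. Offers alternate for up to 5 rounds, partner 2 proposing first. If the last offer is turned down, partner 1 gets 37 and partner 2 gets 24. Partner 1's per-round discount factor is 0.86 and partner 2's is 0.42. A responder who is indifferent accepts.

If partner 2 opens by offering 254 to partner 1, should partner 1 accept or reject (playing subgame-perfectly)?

Round 5 (partner 2 proposes): partner 1 gets 37 if talks fail, so partner 2 offers 37 and keeps 323.
Round 4 (partner 1 proposes): partner 2 can get 323 next round, worth 0.42 × 323 = 135.66 now, so partner 1 offers 135.66, keeping 224.34.
Round 3 (partner 2 proposes): partner 1 can get 224.34 next round, worth 0.86 × 224.34 = 192.9324 now, so partner 2 offers 192.9324, keeping 167.0676.
Round 2 (partner 1 proposes): partner 2 can get 167.0676 next round, worth 0.42 × 167.0676 = 70.168392 now; partner 1 offers that and keeps 289.831608.
So by rejecting in round 1, partner 1 gets 289.831608 next round, worth 0.86 × 289.831608 = 249.25518288 now.
Offer 254 ≥ 249.25518288, so partner 1 accepts.

Accept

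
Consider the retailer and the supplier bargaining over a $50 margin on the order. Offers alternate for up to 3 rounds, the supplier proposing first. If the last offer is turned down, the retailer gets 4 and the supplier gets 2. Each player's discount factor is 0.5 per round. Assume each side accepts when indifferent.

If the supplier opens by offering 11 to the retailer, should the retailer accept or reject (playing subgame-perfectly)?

Reject

Work out the retailer's continuation value if the offer is rejected.
Round 3 (the supplier proposes): the retailer gets 4 if talks fail, so the supplier offers 4 and keeps 46.
Round 2 (the retailer proposes): the supplier can get 46 next round, worth 0.5 × 46 = 23 now. The retailer offers 23 and keeps 50 − 23 = 27.
So by rejecting in round 1, the retailer gets 27 next round, worth 0.5 × 27 = 13.5 now.
Offer 11 < 13.5, so the retailer rejects.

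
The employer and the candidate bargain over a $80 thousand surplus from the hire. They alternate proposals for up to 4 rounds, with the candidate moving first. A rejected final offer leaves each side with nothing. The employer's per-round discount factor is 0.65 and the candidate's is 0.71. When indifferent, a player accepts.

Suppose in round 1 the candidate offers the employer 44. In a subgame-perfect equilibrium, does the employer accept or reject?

Round 4 (the employer proposes): rejection yields 0 for the candidate; the employer offers 0 and keeps 80.
Round 3 (the candidate proposes): the employer can get 80 next round, worth 0.65 × 80 = 52 now; the candidate offers that and keeps 28.
Round 2 (the employer proposes): the candidate can get 28 next round, worth 0.71 × 28 = 19.88 now, so the employer offers 19.88, keeping 60.12.
So by rejecting in round 1, the employer gets 60.12 next round, worth 0.65 × 60.12 = 39.078 now.
Offer 44 ≥ 39.078, so the employer accepts.

Accept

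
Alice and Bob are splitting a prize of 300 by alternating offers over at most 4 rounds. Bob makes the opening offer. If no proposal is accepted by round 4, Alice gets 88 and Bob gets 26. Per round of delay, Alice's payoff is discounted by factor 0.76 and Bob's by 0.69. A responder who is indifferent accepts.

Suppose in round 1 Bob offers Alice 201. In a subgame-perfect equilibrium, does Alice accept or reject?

Accept

Work out Alice's continuation value if the offer is rejected.
Round 4 (Alice proposes): Bob gets 26 if talks fail, so Alice offers 26 and keeps 274.
Round 3 (Bob proposes): Alice can get 274 next round, worth 0.76 × 274 = 208.24 now. Bob offers 208.24 and keeps 300 − 208.24 = 91.76.
Round 2 (Alice proposes): Bob can get 91.76 next round, worth 0.69 × 91.76 = 63.3144 now. Alice offers 63.3144 and keeps 300 − 63.3144 = 236.6856.
So by rejecting in round 1, Alice gets 236.6856 next round, worth 0.76 × 236.6856 = 179.881056 now.
Offer 201 ≥ 179.881056, so Alice accepts.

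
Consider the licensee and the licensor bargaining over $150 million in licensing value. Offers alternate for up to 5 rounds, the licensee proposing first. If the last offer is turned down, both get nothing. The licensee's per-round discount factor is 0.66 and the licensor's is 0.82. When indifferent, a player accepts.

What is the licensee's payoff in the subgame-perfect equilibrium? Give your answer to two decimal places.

85.55

Solve by backward induction from round 5.
Round 5 (the licensee proposes): rejection yields 0 for the licensor; the licensee offers 0 and keeps 150.
Round 4 (the licensor proposes): the licensee can get 150 next round, worth 0.66 × 150 = 99 now. The licensor offers 99 and keeps 150 − 99 = 51.
Round 3 (the licensee proposes): the licensor can get 51 next round, worth 0.82 × 51 = 41.82 now. The licensee offers 41.82 and keeps 150 − 41.82 = 108.18.
Round 2 (the licensor proposes): the licensee can get 108.18 next round, worth 0.66 × 108.18 = 71.3988 now. The licensor offers 71.3988 and keeps 150 − 71.3988 = 78.6012.
Round 1 (the licensee proposes): the licensor can get 78.6012 next round, worth 0.82 × 78.6012 = 64.452984 now. The licensee offers 64.452984 and keeps 150 − 64.452984 = 85.547016.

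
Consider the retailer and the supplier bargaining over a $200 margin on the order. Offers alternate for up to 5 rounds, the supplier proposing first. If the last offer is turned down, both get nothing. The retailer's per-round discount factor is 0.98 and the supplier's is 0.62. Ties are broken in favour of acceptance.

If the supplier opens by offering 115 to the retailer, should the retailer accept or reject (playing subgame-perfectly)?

Reject

Round 5 (the supplier proposes): rejection yields 0 for the retailer; the supplier offers 0 and keeps 200.
Round 4 (the retailer proposes): the supplier can get 200 next round, worth 0.62 × 200 = 124 now; the retailer offers that and keeps 76.
Round 3 (the supplier proposes): the retailer can get 76 next round, worth 0.98 × 76 = 74.48 now, so the supplier offers 74.48, keeping 125.52.
Round 2 (the retailer proposes): the supplier can get 125.52 next round, worth 0.62 × 125.52 = 77.8224 now; the retailer offers that and keeps 122.1776.
So by rejecting in round 1, the retailer gets 122.1776 next round, worth 0.98 × 122.1776 = 119.734048 now.
Offer 115 < 119.734048, so the retailer rejects.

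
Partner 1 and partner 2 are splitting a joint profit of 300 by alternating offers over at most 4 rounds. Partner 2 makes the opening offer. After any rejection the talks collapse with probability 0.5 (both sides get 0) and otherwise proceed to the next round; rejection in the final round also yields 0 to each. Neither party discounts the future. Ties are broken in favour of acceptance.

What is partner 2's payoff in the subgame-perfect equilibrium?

Round 4 (partner 1 proposes): rejection yields 0 for partner 2; partner 1 offers 0 and keeps 300.
Round 3 (partner 2 proposes): rejecting gives partner 1 an expected 0.5 × 300 = 150; partner 2 offers that and keeps 150.
Round 2 (partner 1 proposes): rejecting gives partner 2 an expected 0.5 × 150 = 75; partner 1 offers that and keeps 225.
Round 1 (partner 2 proposes): rejecting gives partner 1 an expected 0.5 × 225 = 112.5, so partner 2 offers 112.5, keeping 187.5.

187.5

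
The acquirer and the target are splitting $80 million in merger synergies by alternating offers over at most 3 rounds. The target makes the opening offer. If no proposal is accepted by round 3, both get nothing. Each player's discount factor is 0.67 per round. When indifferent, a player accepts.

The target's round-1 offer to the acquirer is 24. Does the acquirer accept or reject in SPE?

Round 3 (the target proposes): the acquirer will accept anything ≥ 0, so the target offers 0 and keeps 80.
Round 2 (the acquirer proposes): the target can get 80 next round, worth 0.67 × 80 = 53.6 now; the acquirer offers that and keeps 26.4.
So by rejecting in round 1, the acquirer gets 26.4 next round, worth 0.67 × 26.4 = 17.688 now.
Offer 24 ≥ 17.688, so the acquirer accepts.

Accept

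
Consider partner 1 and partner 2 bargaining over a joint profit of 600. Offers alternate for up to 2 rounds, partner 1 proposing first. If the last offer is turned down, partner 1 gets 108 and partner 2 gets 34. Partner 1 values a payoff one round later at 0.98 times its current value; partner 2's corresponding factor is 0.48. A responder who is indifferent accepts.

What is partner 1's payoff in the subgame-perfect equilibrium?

Round 2 (partner 2 proposes): partner 1 gets 108 if talks fail, so partner 2 offers 108 and keeps 492.
Round 1 (partner 1 proposes): partner 2 can get 492 next round, worth 0.48 × 492 = 236.16 now, so partner 1 offers 236.16, keeping 363.84.

363.84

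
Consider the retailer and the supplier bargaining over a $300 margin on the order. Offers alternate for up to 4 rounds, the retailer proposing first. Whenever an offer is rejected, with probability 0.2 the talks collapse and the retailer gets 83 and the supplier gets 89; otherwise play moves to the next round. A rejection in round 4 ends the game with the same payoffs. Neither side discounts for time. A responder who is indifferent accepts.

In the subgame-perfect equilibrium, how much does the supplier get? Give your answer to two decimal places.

175.02

By backward induction:
Round 4 (the supplier proposes): the retailer gets 83 if talks fail, so the supplier offers 83 and keeps 217.
Round 3 (the retailer proposes): rejecting gives the supplier an expected 0.8 × 217 + 0.2 × 89 = 191.4, so the retailer offers 191.4, keeping 108.6.
Round 2 (the supplier proposes): rejecting gives the retailer an expected 0.8 × 108.6 + 0.2 × 83 = 103.48. The supplier offers 103.48 and keeps 300 − 103.48 = 196.52.
Round 1 (the retailer proposes): rejecting gives the supplier an expected 0.8 × 196.52 + 0.2 × 89 = 175.016, so the retailer offers 175.016, keeping 124.984.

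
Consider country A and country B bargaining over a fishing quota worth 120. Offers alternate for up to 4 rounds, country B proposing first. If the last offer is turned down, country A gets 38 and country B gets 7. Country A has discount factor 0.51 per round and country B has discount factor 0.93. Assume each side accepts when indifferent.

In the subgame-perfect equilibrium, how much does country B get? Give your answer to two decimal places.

88.38

Work backward from the last round.
Round 4 (country A proposes): country B gets 7 if talks fail, so country A offers 7 and keeps 113.
Round 3 (country B proposes): country A can get 113 next round, worth 0.51 × 113 = 57.63 now; country B offers that and keeps 62.37.
Round 2 (country A proposes): country B can get 62.37 next round, worth 0.93 × 62.37 = 58.0041 now. Country A offers 58.0041 and keeps 120 − 58.0041 = 61.9959.
Round 1 (country B proposes): country A can get 61.9959 next round, worth 0.51 × 61.9959 = 31.617909 now. Country B offers 31.617909 and keeps 120 − 31.617909 = 88.382091.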